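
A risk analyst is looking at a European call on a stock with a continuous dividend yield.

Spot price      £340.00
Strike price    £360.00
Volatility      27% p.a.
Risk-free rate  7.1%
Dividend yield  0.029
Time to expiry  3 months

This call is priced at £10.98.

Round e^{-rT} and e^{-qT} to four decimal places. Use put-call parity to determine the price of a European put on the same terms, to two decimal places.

exp(−qT) = exp(−0.029·0.25) = 0.9928;  exp(−rT) = exp(−0.071·0.25) = 0.9824
Put-call parity: C − P = S·e^(−qT) − K·e^(−rT) = 340·0.9928 − 360·0.9824 = 337.5520 − 353.6640 = -16.1120
P = C − (C − P) = 10.98 − (-16.1120) = 27.0920

£27.09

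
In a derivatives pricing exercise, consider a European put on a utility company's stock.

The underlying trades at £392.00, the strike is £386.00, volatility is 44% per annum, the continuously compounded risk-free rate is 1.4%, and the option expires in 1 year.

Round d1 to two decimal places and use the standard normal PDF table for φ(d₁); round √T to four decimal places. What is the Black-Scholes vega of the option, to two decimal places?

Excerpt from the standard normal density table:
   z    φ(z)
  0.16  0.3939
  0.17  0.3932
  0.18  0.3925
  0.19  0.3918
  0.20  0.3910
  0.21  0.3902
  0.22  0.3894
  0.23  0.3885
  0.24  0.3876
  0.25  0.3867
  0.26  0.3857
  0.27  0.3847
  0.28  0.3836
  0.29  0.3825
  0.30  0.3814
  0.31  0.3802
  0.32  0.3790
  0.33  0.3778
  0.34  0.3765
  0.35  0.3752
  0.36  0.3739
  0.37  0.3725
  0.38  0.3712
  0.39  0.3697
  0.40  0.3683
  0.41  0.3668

149.94

σ√T = 0.44·√1 = 0.4400
d₁ = [ln(392/386) + (0.014 + ½·0.44²)·1] / (σ√T) = (0.0154 + 0.1108) / 0.4400 = 0.2869 → 0.29
√T = √1 = 1.0000
φ(d₁) = φ(0.29) = 0.3825
vega = S·φ(d₁)·√T = 392·0.3825·1.0000 = 149.9400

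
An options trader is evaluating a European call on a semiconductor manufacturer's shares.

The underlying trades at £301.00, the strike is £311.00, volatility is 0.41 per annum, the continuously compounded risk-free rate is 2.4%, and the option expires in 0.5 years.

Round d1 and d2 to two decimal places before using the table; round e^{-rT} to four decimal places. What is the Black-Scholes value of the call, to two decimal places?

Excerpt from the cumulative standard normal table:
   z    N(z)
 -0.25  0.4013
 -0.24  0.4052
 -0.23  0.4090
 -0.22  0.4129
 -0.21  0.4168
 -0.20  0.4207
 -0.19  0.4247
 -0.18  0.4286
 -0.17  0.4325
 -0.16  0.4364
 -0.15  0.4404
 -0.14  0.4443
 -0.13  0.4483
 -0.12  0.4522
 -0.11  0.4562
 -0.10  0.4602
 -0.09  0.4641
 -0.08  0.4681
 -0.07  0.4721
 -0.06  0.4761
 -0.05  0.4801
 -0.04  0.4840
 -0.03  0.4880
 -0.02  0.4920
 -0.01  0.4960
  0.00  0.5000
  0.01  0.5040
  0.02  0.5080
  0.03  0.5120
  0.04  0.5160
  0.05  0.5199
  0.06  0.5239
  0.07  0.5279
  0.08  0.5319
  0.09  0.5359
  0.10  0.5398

£32.01

T = 0.5;  σ√T = 0.2899
d₁ = [ln(301/311) + (0.024 + ½·0.41²)·0.5] / (σ√T) = (-0.0327 + 0.0540) / 0.2899 = 0.0736 ⇒ 0.07
d₂ = 0.0736 − 0.2899 = -0.2163 ⇒ -0.22
exp(−rT) = exp(−0.024·0.5) = 0.9881
C = 301·N(0.07) − 311·0.9881·N(-0.22) = 301·0.5279 − 311·0.9881·0.4129 = 158.8979 − 126.8838 = 32.0141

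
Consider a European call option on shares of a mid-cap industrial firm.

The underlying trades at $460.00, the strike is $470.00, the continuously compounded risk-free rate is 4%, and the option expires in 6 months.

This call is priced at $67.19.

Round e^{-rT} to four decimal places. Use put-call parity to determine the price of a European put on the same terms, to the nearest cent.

$67.88

e^(−rT) = e^(−0.04·0.5) = 0.9802
Put-call parity: C − P = S − K·e^(−rT) = 460 − 470·0.9802 = 460 − 460.6940 = -0.6940
P = C − (C − P) = 67.19 − (-0.6940) = 67.8840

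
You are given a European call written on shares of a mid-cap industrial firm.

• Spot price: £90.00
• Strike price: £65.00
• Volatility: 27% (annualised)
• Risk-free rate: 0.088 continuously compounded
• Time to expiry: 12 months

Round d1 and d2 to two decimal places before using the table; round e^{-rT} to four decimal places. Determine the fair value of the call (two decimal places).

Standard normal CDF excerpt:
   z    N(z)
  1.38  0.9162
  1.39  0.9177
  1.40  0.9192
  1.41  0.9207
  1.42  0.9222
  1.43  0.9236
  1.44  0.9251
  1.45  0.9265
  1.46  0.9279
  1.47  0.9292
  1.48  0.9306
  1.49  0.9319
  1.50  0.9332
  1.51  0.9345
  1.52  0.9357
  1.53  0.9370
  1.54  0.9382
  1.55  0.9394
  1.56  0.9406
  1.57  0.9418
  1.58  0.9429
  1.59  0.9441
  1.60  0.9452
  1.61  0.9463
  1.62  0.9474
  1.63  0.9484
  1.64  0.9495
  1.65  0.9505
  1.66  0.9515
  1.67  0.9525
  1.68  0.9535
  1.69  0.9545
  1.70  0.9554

T = 1;  σ√T = 0.2700
d₁ = [ln(90/65) + (0.088 + ½·0.27²)·1] / (σ√T) = (0.3254 + 0.1245) / 0.2700 = 1.6662 ≈ 1.67
d₂ = 1.6662 − 0.2700 = 1.3962 ≈ 1.40
exp(−rT) = exp(−0.088·1) = 0.9158
N(d₁) = N(1.67) = 0.9525;  N(d₂) = N(1.40) = 0.9192
C = 90·0.9525 − 65·0.9158·0.9192 = 85.7250 − 54.7172 = 31.0078

£31.01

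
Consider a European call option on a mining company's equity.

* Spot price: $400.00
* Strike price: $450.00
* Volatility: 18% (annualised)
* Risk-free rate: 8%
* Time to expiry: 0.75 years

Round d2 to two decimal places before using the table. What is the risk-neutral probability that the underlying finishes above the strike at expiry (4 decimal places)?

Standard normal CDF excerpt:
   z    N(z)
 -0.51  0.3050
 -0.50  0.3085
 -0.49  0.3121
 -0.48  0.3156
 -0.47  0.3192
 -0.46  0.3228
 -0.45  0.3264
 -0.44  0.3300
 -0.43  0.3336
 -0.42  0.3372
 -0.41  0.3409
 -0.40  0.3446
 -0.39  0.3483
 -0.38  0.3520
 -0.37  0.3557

σ√T = 0.18·√0.75 = 0.1559
d₁ = [ln(400/450) + (0.08 + 0.18²/2)·0.75] / 0.1559 = [-0.1178 + 0.0722] / 0.1559 = -0.2927 → -0.29
d₂ = d₁ − σ√T = -0.2927 − 0.1559 = -0.4486 → -0.45
Pr(exercise) under Q = N(d₂) = 0.3264

0.3264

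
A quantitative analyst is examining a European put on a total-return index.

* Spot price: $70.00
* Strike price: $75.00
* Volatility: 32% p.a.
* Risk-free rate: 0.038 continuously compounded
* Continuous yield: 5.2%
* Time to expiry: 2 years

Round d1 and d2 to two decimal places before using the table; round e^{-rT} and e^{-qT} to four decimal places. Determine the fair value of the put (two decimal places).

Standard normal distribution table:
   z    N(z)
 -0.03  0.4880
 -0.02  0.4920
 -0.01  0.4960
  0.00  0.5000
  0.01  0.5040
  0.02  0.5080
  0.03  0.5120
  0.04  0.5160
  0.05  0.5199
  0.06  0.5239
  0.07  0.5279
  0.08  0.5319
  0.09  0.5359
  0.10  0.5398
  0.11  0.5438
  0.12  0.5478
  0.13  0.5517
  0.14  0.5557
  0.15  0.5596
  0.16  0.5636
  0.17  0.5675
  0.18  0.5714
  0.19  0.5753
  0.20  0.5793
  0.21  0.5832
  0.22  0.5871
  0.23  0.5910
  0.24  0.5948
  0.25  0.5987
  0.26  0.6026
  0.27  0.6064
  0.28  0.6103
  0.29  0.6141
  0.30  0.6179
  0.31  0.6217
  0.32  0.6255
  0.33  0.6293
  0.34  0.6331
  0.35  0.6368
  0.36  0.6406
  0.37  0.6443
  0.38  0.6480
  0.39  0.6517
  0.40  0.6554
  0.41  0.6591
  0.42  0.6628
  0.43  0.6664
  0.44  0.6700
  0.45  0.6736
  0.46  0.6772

$15.28

T = 2;  σ√T = 0.4525
d₁ = [ln(70/75) + (0.038 − 0.052 + 0.32²/2)·2] / 0.4525 = [-0.0690 + 0.0744] / 0.4525 = 0.0119 → 0.01
d₂ = d₁ − σ√T = 0.0119 − 0.4525 = -0.4406 → -0.44
e^(−qT) = e^(−0.052·2) = 0.9012;  e^(−rT) = e^(−0.038·2) = 0.9268
P = 75·0.9268·N(0.44) − 70·0.9012·N(-0.01) = 75·0.9268·0.6700 − 70·0.9012·0.4960 = 46.5717 − 31.2897 = 15.2820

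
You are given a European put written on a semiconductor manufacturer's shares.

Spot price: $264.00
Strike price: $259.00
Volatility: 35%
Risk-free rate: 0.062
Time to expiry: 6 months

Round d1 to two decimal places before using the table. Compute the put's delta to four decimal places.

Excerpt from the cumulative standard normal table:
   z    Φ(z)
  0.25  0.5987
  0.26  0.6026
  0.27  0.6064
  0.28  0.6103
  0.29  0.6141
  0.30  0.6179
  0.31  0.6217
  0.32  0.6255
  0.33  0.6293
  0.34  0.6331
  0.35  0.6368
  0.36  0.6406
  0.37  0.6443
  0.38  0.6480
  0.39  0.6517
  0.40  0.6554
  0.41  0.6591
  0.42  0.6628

-0.3707

T = 0.5;  σ√T = 0.2475
d₁ = [ln(264/259) + (0.062 + 0.35²/2)·0.5] / 0.2475 = [0.0191 + 0.0616] / 0.2475 = 0.3263 ⇒ 0.33
N(d₁) = N(0.33) = 0.6293
Δ_put = N(d₁) − 1 = 0.6293 − 1 = -0.3707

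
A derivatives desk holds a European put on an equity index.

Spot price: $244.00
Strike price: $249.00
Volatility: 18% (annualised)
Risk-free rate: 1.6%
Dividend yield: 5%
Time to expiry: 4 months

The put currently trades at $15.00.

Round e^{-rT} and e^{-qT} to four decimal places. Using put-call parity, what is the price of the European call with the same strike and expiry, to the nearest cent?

$7.29

e^(−qT) = e^(−0.05·0.3333) = 0.9835;  e^(−rT) = e^(−0.016·0.3333) = 0.9947
Put-call parity: C − P = S·e^(−qT) − K·e^(−rT) = 244·0.9835 − 249·0.9947 = 239.9740 − 247.6803 = -7.7063
C = P + (C − P) = 15.00 + (-7.7063) = 7.2937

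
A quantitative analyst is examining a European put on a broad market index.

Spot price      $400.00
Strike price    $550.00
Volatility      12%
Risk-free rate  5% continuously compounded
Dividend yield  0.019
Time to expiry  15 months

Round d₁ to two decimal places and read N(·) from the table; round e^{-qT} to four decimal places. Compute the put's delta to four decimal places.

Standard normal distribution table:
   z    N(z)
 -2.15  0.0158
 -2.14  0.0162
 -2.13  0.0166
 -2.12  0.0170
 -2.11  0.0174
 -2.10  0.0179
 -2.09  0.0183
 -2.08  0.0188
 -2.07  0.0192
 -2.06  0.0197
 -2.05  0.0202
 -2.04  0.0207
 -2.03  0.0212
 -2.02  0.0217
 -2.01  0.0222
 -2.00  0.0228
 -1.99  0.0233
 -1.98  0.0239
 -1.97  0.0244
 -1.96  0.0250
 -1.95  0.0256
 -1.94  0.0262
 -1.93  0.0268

σ√T = 0.12·√1.25 = 0.1342
ln(S/K) + (r − q + σ²/2)T = ln(400/550) + (0.05 − 0.019 + 0.12²/2)·1.25 = -0.3185 + 0.0478 = -0.2707
d₁ = -0.2707 / 0.1342 = -2.0177 → -2.02
N(d₁) = N(-2.02) = 0.0217
Δ_put = exp(−qT)·(N(d₁) − 1) = 0.9765·(0.0217 − 1) = -0.9553

-0.9553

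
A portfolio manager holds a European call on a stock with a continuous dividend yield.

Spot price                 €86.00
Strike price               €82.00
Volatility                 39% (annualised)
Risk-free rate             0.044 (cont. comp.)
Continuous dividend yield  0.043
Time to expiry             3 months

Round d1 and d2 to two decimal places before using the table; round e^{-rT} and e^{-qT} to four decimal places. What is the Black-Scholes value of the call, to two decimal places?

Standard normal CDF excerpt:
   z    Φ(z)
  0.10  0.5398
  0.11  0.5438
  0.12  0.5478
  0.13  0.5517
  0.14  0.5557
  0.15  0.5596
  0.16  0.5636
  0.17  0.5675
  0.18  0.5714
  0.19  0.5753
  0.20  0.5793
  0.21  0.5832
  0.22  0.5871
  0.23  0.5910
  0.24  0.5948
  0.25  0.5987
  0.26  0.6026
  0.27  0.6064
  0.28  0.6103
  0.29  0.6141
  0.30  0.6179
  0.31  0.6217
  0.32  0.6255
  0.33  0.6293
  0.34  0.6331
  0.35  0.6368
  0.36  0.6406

T = 0.25;  σ√T = 0.1950
d₁ = [ln(86/82) + (0.044 − 0.043 + 0.39²/2)·0.25] / 0.1950 = [0.0476 + 0.0193] / 0.1950 = 0.3430 → 0.34
d₂ = d₁ − σ√T = 0.3430 − 0.1950 = 0.1480 → 0.15
exp(−qT) = exp(−0.043·0.25) = 0.9893;  exp(−rT) = exp(−0.044·0.25) = 0.9891
N(d₁) = N(0.34) = 0.6331;  N(d₂) = N(0.15) = 0.5596
C = 86·0.9893·0.6331 − 82·0.9891·0.5596 = 53.8640 − 45.3870 = 8.4770

€8.48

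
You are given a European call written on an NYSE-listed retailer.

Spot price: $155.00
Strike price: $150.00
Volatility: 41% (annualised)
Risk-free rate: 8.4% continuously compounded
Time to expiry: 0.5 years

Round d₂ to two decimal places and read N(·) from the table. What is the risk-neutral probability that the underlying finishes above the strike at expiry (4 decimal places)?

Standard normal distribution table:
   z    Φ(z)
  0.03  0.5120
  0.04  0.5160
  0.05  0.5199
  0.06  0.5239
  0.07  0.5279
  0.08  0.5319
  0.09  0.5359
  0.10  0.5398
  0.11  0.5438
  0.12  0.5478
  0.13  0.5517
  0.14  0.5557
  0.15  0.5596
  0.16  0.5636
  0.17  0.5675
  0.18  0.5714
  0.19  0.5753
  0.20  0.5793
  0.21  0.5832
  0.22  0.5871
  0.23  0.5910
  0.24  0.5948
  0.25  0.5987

σ√T = 0.41·√0.5 = 0.2899
ln(S/K) + (r + σ²/2)T = ln(155/150) + (0.084 + 0.41²/2)·0.5 = 0.0328 + 0.0840 = 0.1168
d₁ = 0.1168 / 0.2899 = 0.4029 → 0.40
d₂ = d₁ − σ√T = 0.4029 − 0.2899 = 0.1130 → 0.11
Pr(exercise) under Q = N(d₂) = 0.5438

0.5438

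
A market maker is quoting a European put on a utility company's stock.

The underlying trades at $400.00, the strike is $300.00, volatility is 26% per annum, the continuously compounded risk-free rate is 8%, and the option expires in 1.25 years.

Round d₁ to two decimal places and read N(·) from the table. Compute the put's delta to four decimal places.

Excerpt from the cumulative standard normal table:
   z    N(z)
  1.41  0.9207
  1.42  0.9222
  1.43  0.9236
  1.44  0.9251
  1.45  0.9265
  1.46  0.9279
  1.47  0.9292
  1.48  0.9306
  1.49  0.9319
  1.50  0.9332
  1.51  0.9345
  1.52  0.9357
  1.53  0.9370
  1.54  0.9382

σ√T = 0.26 × 1.1180 = 0.2907
d₁ = [ln(400/300) + (0.08 + 0.26²/2)·1.25] / 0.2907 = [0.2877 + 0.1423] / 0.2907 = 1.4790 ≈ 1.48
N(d₁) = N(1.48) = 0.9306
Δ_put = N(d₁) − 1 = 0.9306 − 1 = -0.0694

-0.0694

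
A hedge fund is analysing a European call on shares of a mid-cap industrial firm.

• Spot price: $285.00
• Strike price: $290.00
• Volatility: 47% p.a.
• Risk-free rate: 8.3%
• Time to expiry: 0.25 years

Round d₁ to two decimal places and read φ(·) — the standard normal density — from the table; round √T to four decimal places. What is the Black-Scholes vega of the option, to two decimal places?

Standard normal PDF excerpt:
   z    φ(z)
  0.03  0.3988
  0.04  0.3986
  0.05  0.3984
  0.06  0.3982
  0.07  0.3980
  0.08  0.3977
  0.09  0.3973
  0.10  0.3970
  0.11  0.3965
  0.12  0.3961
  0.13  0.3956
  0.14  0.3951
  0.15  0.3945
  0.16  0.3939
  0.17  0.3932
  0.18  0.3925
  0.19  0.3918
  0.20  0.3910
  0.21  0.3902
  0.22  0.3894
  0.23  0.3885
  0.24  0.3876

T = 0.25;  σ√T = 0.2350
ln(S/K) + (r + σ²/2)T = ln(285/290) + (0.083 + 0.47²/2)·0.25 = -0.0174 + 0.0484 = 0.0310
d₁ = 0.0310 / 0.2350 = 0.1318 ≈ 0.13
√T = √0.25 = 0.5000
φ(d₁) = φ(0.13) = 0.3956
vega = S·φ(d₁)·√T = 285·0.3956·0.5000 = 56.3730

56.37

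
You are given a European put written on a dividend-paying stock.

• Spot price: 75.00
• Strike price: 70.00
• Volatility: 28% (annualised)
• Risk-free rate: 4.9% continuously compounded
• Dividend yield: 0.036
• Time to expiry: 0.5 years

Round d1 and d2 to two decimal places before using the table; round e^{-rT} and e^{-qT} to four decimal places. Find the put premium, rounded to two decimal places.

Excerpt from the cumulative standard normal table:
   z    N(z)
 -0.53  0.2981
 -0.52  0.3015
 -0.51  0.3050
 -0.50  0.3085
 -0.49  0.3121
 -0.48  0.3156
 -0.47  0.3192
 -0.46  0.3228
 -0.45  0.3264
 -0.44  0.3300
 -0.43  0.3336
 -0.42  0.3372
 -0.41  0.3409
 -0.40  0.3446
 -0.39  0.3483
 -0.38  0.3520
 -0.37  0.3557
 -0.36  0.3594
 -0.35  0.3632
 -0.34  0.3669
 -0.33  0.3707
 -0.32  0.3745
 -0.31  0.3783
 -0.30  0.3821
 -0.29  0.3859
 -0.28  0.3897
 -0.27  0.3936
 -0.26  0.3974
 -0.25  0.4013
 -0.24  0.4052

3.37

σ√T = 0.28·√0.5 = 0.1980
d₁ = [ln(75/70) + (0.049 − 0.036 + 0.28²/2)·0.5] / 0.1980 = [0.0690 + 0.0261] / 0.1980 = 0.4803 ≈ 0.48
d₂ = d₁ − σ√T = 0.4803 − 0.1980 = 0.2823 ≈ 0.28
exp(−qT) = exp(−0.036·0.5) = 0.9822;  exp(−rT) = exp(−0.049·0.5) = 0.9758
P = 70·0.9758·N(-0.28) − 75·0.9822·N(-0.48) = 70·0.9758·0.3897 − 75·0.9822·0.3156 = 26.6188 − 23.2487 = 3.3702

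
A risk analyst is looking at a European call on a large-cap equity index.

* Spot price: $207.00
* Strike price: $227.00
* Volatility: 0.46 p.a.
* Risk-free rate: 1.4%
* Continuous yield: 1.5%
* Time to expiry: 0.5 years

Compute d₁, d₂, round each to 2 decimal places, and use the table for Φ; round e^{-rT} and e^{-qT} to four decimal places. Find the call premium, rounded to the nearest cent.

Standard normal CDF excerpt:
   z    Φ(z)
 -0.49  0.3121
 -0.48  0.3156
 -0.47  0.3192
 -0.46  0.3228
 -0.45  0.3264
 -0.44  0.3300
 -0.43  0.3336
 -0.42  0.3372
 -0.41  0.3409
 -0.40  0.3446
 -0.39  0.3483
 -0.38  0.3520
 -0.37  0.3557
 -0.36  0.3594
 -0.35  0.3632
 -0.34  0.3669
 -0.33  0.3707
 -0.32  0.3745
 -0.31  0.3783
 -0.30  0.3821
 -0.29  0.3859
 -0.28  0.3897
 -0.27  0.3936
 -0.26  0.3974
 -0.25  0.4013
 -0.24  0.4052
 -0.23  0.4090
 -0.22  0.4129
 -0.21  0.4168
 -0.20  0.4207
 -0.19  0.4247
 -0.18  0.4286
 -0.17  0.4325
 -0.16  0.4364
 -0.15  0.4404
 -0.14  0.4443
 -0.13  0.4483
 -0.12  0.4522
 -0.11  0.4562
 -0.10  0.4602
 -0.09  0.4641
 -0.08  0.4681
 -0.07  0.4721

σ√T = 0.46 × 0.7071 = 0.3253
d₁ = [ln(207/227) + (0.014 − 0.015 + 0.46²/2)·0.5] / 0.3253 = [-0.0922 + 0.0524] / 0.3253 = -0.1225 → -0.12
d₂ = d₁ − σ√T = -0.1225 − 0.3253 = -0.4477 → -0.45
exp(−qT) = exp(−0.015·0.5) = 0.9925;  exp(−rT) = exp(−0.014·0.5) = 0.9930
C = 207·0.9925·N(-0.12) − 227·0.9930·N(-0.45) = 207·0.9925·0.4522 − 227·0.9930·0.3264 = 92.9034 − 73.5742 = 19.3292

$19.33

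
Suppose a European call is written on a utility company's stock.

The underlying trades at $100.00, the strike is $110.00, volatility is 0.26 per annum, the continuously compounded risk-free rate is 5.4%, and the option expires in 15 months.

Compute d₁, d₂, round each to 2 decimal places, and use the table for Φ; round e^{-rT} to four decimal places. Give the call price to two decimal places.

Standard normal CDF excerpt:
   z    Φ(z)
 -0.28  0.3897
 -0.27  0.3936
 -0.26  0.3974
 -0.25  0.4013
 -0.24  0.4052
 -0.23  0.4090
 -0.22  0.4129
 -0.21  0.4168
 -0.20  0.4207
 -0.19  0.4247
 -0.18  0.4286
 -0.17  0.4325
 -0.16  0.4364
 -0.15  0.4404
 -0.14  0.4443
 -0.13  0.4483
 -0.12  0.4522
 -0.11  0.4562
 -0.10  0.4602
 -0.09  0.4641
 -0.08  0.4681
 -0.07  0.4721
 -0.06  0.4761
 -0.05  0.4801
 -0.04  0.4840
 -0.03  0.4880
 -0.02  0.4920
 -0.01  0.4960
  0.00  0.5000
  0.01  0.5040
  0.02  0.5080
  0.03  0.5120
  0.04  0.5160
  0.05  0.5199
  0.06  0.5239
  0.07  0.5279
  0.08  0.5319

$10.33

T = 1.25;  σ√T = 0.2907
d₁ = [ln(100/110) + (0.054 + 0.26²/2)·1.25] / 0.2907 = [-0.0953 + 0.1098] / 0.2907 = 0.0497 which rounds to 0.05
d₂ = d₁ − σ√T = 0.0497 − 0.2907 = -0.2410 which rounds to -0.24
exp(−rT) = exp(−0.054·1.25) = 0.9347
C = 100·N(0.05) − 110·0.9347·N(-0.24) = 100·0.5199 − 110·0.9347·0.4052 = 51.9900 − 41.6614 = 10.3286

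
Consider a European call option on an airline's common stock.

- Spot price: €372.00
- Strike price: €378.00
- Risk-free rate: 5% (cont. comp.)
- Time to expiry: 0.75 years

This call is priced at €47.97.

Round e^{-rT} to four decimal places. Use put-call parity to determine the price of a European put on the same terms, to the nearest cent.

e^(−rT) = e^(−0.05·0.75) = 0.9632
Put-call parity: C − P = S − K·e^(−rT) = 372 − 378·0.9632 = 372 − 364.0896 = 7.9104
P = C − (C − P) = 47.97 − (7.9104) = 40.0596

€40.06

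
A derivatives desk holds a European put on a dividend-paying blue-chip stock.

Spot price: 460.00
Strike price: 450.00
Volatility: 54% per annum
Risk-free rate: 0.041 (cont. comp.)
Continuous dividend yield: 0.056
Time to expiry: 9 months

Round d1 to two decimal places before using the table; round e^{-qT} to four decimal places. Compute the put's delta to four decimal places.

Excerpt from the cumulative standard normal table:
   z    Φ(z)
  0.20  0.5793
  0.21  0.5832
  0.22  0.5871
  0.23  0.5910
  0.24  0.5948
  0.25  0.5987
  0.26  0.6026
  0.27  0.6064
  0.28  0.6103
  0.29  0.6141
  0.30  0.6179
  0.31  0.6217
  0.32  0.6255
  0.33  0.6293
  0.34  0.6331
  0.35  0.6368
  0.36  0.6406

-0.3811

σ√T = 0.54·√0.75 = 0.4677
ln(S/K) + (r − q + σ²/2)T = ln(460/450) + (0.041 − 0.056 + 0.54²/2)·0.75 = 0.0220 + 0.0981 = 0.1201
d₁ = 0.1201 / 0.4677 = 0.2568 which rounds to 0.26
N(d₁) = N(0.26) = 0.6026
Δ_put = e^(−qT)·(N(d₁) − 1) = 0.9589·(0.6026 − 1) = -0.3811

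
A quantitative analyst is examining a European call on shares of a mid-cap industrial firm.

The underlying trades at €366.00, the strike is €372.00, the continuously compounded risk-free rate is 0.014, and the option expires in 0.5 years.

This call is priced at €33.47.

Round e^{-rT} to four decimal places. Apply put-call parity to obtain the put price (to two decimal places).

e^(−rT) = e^(−0.014·0.5) = 0.9930
Put-call parity: C − P = S − K·e^(−rT) = 366 − 372·0.9930 = 366 − 369.3960 = -3.3960
P = C − (C − P) = 33.47 − (-3.3960) = 36.8660

€36.87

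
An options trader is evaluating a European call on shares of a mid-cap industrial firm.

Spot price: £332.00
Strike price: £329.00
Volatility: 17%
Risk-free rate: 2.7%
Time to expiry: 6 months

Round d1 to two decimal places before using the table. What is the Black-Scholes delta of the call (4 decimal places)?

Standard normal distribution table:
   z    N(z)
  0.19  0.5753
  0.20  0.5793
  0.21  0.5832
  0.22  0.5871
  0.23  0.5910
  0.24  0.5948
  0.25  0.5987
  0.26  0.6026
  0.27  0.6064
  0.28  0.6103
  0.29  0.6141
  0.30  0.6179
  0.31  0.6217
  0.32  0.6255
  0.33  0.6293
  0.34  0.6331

σ√T = 0.17 × 0.7071 = 0.1202
ln(S/K) + (r + σ²/2)T = ln(332/329) + (0.027 + 0.17²/2)·0.5 = 0.0091 + 0.0207 = 0.0298
d₁ = 0.0298 / 0.1202 = 0.2479 ≈ 0.25
N(d₁) = N(0.25) = 0.5987
Δ_call = N(d₁) = 0.5987

0.5987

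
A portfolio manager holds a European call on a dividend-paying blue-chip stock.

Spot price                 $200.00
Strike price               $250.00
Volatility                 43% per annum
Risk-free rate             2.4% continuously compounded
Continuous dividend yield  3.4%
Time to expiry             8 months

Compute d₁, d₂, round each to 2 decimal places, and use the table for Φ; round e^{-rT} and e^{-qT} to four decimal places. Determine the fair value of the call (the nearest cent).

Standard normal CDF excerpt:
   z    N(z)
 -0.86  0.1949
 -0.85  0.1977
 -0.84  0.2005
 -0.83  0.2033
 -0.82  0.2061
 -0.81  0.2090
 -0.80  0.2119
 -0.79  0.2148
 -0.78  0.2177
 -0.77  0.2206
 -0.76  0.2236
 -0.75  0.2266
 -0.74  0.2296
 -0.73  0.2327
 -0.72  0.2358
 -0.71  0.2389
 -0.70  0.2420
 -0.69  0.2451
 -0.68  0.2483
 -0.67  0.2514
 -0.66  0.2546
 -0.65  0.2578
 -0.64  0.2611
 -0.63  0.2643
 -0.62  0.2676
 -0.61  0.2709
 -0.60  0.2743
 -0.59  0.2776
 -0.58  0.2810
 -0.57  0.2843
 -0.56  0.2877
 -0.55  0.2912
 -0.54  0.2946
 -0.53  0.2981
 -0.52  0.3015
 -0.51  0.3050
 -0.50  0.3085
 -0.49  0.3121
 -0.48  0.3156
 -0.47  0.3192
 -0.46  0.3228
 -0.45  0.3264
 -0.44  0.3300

σ√T = 0.43·√0.6667 = 0.3511
ln(S/K) + (r − q + σ²/2)T = ln(200/250) + (0.024 − 0.034 + 0.43²/2)·0.6667 = -0.2231 + 0.0550 = -0.1682
d₁ = -0.1682 / 0.3511 = -0.4790 ⇒ -0.48
d₂ = d₁ − σ√T = -0.4790 − 0.3511 = -0.8301 ⇒ -0.83
e^(−qT) = e^(−0.034·0.6667) = 0.9776;  e^(−rT) = e^(−0.024·0.6667) = 0.9841
N(d₁) = N(-0.48) = 0.3156;  N(d₂) = N(-0.83) = 0.2033
C = 200·0.9776·0.3156 − 250·0.9841·0.2033 = 61.7061 − 50.0169 = 11.6892

$11.69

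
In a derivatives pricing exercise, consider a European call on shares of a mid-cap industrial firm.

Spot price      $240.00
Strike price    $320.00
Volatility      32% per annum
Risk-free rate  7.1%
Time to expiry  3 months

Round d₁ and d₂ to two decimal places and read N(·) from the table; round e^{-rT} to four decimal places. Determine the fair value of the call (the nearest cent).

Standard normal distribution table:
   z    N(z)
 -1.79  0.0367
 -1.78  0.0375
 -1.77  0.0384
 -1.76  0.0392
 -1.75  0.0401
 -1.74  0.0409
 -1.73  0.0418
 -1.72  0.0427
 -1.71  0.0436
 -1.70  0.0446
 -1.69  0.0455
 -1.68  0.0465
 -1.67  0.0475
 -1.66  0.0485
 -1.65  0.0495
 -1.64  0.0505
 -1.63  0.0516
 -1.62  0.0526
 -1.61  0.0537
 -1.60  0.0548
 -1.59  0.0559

$0.82

T = 0.25;  σ√T = 0.1600
ln(S/K) + (r + σ²/2)T = ln(240/320) + (0.071 + 0.32²/2)·0.25 = -0.2877 + 0.0306 = -0.2571
d₁ = -0.2571 / 0.1600 = -1.6071 ≈ -1.61
d₂ = d₁ − σ√T = -1.6071 − 0.1600 = -1.7671 ≈ -1.77
exp(−rT) = exp(−0.071·0.25) = 0.9824
N(d₁) = N(-1.61) = 0.0537;  N(d₂) = N(-1.77) = 0.0384
C = 240·0.0537 − 320·0.9824·0.0384 = 12.8880 − 12.0717 = 0.8163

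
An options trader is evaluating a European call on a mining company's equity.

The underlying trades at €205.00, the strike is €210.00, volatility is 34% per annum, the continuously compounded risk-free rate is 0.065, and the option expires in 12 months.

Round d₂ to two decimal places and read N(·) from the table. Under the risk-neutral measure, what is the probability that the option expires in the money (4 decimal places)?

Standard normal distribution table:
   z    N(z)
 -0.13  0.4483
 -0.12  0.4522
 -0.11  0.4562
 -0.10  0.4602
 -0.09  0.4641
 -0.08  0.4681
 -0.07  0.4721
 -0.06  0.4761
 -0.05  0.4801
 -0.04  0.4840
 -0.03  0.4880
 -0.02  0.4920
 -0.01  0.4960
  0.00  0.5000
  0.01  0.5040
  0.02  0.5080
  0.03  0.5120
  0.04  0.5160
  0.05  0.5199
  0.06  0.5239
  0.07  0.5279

T = 1;  σ√T = 0.3400
d₁ = [ln(205/210) + (0.065 + 0.34²/2)·1] / 0.3400 = [-0.0241 + 0.1228] / 0.3400 = 0.2903 ≈ 0.29
d₂ = d₁ − σ√T = 0.2903 − 0.3400 = -0.0497 ≈ -0.05
Risk-neutral Pr[S_T > K] = N(d₂) = N(-0.05) = 0.4801

0.4801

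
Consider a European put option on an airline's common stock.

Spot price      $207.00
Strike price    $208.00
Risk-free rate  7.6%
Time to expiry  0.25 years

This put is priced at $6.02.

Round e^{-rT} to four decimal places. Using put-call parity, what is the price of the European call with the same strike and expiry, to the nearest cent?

exp(−rT) = exp(−0.076·0.25) = 0.9812
Put-call parity: C − P = S − K·e^(−rT) = 207 − 208·0.9812 = 207 − 204.0896 = 2.9104
C = P + (C − P) = 6.02 + (2.9104) = 8.9304

$8.93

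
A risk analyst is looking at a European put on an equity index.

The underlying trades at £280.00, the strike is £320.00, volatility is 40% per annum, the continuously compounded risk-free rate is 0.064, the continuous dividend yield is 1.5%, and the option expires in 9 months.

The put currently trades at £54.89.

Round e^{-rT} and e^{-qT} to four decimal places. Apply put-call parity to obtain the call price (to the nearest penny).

e^(−qT) = e^(−0.015·0.75) = 0.9888;  e^(−rT) = e^(−0.064·0.75) = 0.9531
Put-call parity: C − P = S·e^(−qT) − K·e^(−rT) = 280·0.9888 − 320·0.9531 = 276.8640 − 304.9920 = -28.1280
C = P + (C − P) = 54.89 + (-28.1280) = 26.7620

£26.76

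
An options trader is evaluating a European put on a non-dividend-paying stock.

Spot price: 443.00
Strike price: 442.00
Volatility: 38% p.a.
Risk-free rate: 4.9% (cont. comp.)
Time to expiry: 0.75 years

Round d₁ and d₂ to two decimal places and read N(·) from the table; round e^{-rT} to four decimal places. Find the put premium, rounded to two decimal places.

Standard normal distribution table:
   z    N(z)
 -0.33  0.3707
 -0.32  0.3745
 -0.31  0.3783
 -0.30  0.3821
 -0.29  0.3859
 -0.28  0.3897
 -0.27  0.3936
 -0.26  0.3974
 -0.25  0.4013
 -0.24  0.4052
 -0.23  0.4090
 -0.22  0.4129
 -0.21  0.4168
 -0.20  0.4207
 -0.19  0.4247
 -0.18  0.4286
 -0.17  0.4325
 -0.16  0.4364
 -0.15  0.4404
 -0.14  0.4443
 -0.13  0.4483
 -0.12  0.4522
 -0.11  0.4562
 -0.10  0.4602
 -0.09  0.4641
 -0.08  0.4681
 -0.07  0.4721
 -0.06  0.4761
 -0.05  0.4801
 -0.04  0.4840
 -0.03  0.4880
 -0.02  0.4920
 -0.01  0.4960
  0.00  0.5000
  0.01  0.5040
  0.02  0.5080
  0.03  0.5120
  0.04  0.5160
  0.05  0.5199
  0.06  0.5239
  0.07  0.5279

T = 0.75;  σ√T = 0.3291
d₁ = [ln(443/442) + (0.049 + 0.38²/2)·0.75] / 0.3291 = [0.0023 + 0.0909] / 0.3291 = 0.2831 ⇒ 0.28
d₂ = d₁ − σ√T = 0.2831 − 0.3291 = -0.0460 ⇒ -0.05
e^(−rT) = e^(−0.049·0.75) = 0.9639
N(−d₂) = N(0.05) = 0.5199;  N(−d₁) = N(-0.28) = 0.3897
P = 442·0.9639·0.5199 − 443·0.3897 = 221.5002 − 172.6371 = 48.8631

48.86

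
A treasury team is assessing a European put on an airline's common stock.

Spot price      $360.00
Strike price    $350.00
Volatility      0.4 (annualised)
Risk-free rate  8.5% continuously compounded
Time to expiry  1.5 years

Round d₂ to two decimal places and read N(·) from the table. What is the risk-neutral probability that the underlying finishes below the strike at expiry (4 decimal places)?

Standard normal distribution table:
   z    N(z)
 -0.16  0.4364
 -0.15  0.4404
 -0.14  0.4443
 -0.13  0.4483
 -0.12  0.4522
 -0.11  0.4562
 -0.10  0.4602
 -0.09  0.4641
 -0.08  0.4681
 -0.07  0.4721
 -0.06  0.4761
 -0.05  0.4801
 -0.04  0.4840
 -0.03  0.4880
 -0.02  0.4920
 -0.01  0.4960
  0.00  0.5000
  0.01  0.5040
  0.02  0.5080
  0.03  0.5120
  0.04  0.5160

0.4721

σ√T = 0.4·√1.5 = 0.4899
d₁ = [ln(360/350) + (0.085 + 0.4²/2)·1.5] / 0.4899 = [0.0282 + 0.2475] / 0.4899 = 0.5627 ≈ 0.56
d₂ = d₁ − σ√T = 0.5627 − 0.4899 = 0.0728 ≈ 0.07
Risk-neutral Pr[S_T < K] = N(−d₂) = N(-0.07) = 0.4721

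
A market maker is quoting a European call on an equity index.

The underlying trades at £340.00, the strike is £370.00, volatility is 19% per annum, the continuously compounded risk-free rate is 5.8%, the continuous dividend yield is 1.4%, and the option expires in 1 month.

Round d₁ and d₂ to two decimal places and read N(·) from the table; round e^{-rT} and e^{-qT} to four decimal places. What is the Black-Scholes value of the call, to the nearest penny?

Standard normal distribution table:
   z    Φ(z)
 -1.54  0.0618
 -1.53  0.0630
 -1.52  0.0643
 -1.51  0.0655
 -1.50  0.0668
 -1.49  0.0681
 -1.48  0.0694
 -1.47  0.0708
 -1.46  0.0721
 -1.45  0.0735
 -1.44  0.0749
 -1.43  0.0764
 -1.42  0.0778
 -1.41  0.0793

£0.36

σ√T = 0.19·√0.08333 = 0.0548
d₁ = [ln(340/370) + (0.058 − 0.014 + 0.19²/2)·0.08333] / 0.0548 = [-0.0846 + 0.0052] / 0.0548 = -1.4474 ⇒ -1.45
d₂ = d₁ − σ√T = -1.4474 − 0.0548 = -1.5022 ⇒ -1.50
exp(−qT) = exp(−0.014·0.08333) = 0.9988;  exp(−rT) = exp(−0.058·0.08333) = 0.9952
N(d₁) = N(-1.45) = 0.0735;  N(d₂) = N(-1.50) = 0.0668
C = 340·0.9988·0.0735 − 370·0.9952·0.0668 = 24.9600 − 24.5974 = 0.3626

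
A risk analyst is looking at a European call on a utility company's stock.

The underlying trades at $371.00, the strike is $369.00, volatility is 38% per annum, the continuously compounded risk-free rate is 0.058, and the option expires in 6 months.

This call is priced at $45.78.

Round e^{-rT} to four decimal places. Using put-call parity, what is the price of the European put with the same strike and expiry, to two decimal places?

exp(−rT) = exp(−0.058·0.5) = 0.9714
Put-call parity: C − P = S − K·e^(−rT) = 371 − 369·0.9714 = 371 − 358.4466 = 12.5534
P = C − (C − P) = 45.78 − (12.5534) = 33.2266

$33.23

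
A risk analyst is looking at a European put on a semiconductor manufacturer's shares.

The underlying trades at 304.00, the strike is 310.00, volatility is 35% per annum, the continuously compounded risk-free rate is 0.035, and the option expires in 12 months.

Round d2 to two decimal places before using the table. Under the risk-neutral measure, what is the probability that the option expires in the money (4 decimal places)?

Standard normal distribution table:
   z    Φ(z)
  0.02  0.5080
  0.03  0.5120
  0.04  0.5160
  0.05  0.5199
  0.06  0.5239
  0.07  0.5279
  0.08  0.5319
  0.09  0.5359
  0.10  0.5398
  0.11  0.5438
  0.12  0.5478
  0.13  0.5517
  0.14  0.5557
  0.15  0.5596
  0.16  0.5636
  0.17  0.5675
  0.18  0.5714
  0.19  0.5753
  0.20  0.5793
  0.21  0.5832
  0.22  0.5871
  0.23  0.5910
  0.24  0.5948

0.5517

σ√T = 0.35 × 1.0000 = 0.3500
d₁ = [ln(304/310) + (0.035 + ½·0.35²)·1] / (σ√T) = (-0.0195 + 0.0963) / 0.3500 = 0.2192 which rounds to 0.22
d₂ = 0.2192 − 0.3500 = -0.1308 which rounds to -0.13
Risk-neutral Pr[S_T < K] = N(−d₂) = N(0.13) = 0.5517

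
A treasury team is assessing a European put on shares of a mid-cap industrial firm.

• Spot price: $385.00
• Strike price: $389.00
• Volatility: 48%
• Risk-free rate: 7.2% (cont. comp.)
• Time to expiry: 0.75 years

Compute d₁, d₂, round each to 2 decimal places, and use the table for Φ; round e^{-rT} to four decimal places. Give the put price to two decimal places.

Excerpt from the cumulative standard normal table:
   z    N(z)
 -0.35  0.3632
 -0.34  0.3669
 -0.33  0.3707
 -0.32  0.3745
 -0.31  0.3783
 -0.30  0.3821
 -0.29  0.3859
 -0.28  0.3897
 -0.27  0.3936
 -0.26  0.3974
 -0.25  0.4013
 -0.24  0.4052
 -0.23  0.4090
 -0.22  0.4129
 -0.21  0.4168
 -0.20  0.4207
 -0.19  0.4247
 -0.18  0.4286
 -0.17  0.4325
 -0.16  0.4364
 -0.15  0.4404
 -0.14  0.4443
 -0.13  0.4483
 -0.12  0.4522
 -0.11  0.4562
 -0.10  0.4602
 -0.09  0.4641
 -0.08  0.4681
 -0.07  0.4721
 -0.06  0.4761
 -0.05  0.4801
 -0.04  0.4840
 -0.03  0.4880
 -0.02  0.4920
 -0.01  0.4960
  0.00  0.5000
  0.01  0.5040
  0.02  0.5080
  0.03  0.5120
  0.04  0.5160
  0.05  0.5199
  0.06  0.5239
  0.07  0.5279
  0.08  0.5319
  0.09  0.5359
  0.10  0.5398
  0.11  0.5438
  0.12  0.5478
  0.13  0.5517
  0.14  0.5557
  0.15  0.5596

T = 0.75;  σ√T = 0.4157
d₁ = [ln(385/389) + (0.072 + ½·0.48²)·0.75] / (σ√T) = (-0.0103 + 0.1404) / 0.4157 = 0.3129 ≈ 0.31
d₂ = 0.3129 − 0.4157 = -0.1028 ≈ -0.10
e^(−rT) = e^(−0.072·0.75) = 0.9474
P = 389·0.9474·N(0.10) − 385·N(-0.31) = 389·0.9474·0.5398 − 385·0.3783 = 198.9371 − 145.6455 = 53.2916

$53.29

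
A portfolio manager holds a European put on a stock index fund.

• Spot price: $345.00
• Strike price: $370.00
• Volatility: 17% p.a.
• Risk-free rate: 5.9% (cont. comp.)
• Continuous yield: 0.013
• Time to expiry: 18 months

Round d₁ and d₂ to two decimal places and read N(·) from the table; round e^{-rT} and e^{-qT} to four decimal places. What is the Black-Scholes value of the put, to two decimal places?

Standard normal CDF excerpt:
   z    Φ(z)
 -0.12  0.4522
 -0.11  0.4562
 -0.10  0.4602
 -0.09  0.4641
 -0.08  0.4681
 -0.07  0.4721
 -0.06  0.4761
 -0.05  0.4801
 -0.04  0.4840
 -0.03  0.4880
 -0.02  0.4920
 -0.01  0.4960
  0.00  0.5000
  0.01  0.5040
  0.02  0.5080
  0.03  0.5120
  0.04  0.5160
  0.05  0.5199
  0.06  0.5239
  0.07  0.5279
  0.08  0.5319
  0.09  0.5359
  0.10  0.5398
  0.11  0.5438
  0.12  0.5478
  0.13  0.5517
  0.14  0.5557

σ√T = 0.17·√1.5 = 0.2082
d₁ = [ln(345/370) + (0.059 − 0.013 + 0.17²/2)·1.5] / 0.2082 = [-0.0700 + 0.0907] / 0.2082 = 0.0995 ≈ 0.10
d₂ = d₁ − σ√T = 0.0995 − 0.2082 = -0.1087 ≈ -0.11
e^(−qT) = e^(−0.013·1.5) = 0.9807;  e^(−rT) = e^(−0.059·1.5) = 0.9153
P = 370·0.9153·N(0.11) − 345·0.9807·N(-0.10) = 370·0.9153·0.5438 − 345·0.9807·0.4602 = 184.1639 − 155.7048 = 28.4591

$28.46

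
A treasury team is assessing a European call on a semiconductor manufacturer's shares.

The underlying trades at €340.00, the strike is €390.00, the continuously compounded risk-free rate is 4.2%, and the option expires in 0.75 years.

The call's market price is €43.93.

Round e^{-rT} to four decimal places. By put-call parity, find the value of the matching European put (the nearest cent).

e^(−rT) = e^(−0.042·0.75) = 0.9690
Put-call parity: C − P = S − K·e^(−rT) = 340 − 390·0.9690 = 340 − 377.9100 = -37.9100
P = C − (C − P) = 43.93 − (-37.9100) = 81.8400

€81.84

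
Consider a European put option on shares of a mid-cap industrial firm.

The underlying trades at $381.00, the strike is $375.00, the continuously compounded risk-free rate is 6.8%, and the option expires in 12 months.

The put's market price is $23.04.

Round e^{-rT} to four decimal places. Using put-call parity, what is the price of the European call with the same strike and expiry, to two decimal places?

e^(−rT) = e^(−0.068·1) = 0.9343
Put-call parity: C − P = S − K·e^(−rT) = 381 − 375·0.9343 = 381 − 350.3625 = 30.6375
C = P + (C − P) = 23.04 + (30.6375) = 53.6775

$53.68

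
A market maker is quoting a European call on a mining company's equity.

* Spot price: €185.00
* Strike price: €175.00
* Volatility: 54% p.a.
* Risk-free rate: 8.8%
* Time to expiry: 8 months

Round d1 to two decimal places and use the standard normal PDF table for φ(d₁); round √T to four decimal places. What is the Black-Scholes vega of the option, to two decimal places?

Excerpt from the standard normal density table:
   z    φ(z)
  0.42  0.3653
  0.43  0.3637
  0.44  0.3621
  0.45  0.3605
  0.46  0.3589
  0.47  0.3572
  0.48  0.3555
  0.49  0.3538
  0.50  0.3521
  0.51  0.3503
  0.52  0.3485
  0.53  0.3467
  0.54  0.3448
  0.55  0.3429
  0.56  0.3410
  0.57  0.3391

53.70

σ√T = 0.54 × 0.8165 = 0.4409
ln(S/K) + (r + σ²/2)T = ln(185/175) + (0.088 + 0.54²/2)·0.6667 = 0.0556 + 0.1559 = 0.2114
d₁ = 0.2114 / 0.4409 = 0.4795 → 0.48
√T = √0.6667 = 0.8165
φ(d₁) = φ(0.48) = 0.3555
vega = S·φ(d₁)·√T = 185·0.3555·0.8165 = 53.6992
(The put has the same vega.)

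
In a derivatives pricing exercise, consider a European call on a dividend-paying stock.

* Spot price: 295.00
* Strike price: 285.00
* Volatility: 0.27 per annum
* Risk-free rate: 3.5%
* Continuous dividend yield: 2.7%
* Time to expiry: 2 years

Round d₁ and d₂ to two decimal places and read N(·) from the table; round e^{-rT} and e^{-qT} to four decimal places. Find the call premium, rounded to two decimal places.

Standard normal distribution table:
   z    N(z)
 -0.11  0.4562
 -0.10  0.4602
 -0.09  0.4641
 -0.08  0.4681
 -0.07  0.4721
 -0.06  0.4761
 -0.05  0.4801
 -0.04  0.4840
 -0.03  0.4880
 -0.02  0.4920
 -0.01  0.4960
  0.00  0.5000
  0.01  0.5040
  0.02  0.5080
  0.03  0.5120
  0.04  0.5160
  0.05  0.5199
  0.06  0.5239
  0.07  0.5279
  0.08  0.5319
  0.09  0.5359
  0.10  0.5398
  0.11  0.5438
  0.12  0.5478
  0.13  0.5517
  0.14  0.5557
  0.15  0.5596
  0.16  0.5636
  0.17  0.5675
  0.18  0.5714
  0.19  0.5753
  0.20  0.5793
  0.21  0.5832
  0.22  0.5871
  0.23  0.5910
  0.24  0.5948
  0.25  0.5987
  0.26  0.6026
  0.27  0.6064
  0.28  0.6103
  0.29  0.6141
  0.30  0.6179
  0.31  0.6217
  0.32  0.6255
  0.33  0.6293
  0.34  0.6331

σ√T = 0.27·√2 = 0.3818
d₁ = [ln(295/285) + (0.035 − 0.027 + 0.27²/2)·2] / 0.3818 = [0.0345 + 0.0889] / 0.3818 = 0.3231 ≈ 0.32
d₂ = d₁ − σ√T = 0.3231 − 0.3818 = -0.0587 ≈ -0.06
e^(−qT) = e^(−0.027·2) = 0.9474;  e^(−rT) = e^(−0.035·2) = 0.9324
C = 295·0.9474·N(0.32) − 285·0.9324·N(-0.06) = 295·0.9474·0.6255 − 285·0.9324·0.4761 = 174.8166 − 126.5160 = 48.3007

48.30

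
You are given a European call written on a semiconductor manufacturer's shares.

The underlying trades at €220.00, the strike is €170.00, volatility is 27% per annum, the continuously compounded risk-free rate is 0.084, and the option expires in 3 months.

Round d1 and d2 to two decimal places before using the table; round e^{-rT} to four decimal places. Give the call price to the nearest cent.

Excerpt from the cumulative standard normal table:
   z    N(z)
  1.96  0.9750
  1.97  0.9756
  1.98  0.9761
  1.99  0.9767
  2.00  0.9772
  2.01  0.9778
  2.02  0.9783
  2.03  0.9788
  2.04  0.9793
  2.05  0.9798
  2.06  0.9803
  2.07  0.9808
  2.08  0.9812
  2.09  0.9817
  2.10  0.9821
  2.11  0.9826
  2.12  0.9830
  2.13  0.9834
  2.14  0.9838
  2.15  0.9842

€53.68

σ√T = 0.27·√0.25 = 0.1350
ln(S/K) + (r + σ²/2)T = ln(220/170) + (0.084 + 0.27²/2)·0.25 = 0.2578 + 0.0301 = 0.2879
d₁ = 0.2879 / 0.1350 = 2.1329 ≈ 2.13
d₂ = d₁ − σ√T = 2.1329 − 0.1350 = 1.9979 ≈ 2.00
e^(−rT) = e^(−0.084·0.25) = 0.9792
N(d₁) = N(2.13) = 0.9834;  N(d₂) = N(2.00) = 0.9772
C = 220·0.9834 − 170·0.9792·0.9772 = 216.3480 − 162.6686 = 53.6794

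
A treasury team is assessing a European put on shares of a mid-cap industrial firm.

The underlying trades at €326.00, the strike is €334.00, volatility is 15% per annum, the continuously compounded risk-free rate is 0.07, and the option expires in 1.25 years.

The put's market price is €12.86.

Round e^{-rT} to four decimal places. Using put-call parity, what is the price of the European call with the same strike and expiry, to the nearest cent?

e^(−rT) = e^(−0.07·1.25) = 0.9162
Put-call parity: C − P = S − K·e^(−rT) = 326 − 334·0.9162 = 326 − 306.0108 = 19.9892
C = P + (C − P) = 12.86 + (19.9892) = 32.8492

€32.85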